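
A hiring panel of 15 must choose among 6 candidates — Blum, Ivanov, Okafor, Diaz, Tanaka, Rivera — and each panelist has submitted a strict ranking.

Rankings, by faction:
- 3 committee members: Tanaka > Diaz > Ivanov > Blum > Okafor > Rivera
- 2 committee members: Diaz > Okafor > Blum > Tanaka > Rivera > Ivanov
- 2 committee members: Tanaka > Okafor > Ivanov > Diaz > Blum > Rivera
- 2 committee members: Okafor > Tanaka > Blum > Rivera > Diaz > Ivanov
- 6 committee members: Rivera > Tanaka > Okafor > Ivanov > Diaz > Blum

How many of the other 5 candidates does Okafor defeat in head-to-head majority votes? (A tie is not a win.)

4

Okafor against each rival (15 committee members):
Okafor vs Blum: 2+2+2+6 = 12 for Okafor, 3 for Blum — Okafor by 12–3.
Okafor vs Ivanov: Okafor is ranked higher on 2+2+2+6 = 12 ballots, Ivanov on 3. Okafor wins 12–3.
Okafor vs Diaz: 10 to 5, Okafor.
Okafor–Tanaka: Tanaka 11–4.
Okafor–Rivera: Okafor 9–6.
Okafor beats Blum, Ivanov, Diaz, Rivera; loses to Tanaka — 4 pairwise wins.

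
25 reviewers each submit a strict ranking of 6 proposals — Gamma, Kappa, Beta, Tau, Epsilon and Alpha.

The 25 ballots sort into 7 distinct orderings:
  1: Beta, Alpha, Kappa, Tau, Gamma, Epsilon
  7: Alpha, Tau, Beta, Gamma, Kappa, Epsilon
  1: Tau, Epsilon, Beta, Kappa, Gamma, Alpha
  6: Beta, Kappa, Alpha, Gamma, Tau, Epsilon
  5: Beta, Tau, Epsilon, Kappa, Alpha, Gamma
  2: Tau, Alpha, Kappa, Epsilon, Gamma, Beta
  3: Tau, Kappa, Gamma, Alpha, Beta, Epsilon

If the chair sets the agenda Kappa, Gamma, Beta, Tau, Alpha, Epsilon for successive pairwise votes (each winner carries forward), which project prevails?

Round 1: Kappa vs Gamma — 18–7, Kappa advances.
Round 2: Kappa vs Beta — 5–20, Beta advances.
Round 3: Beta vs Tau — 12–13, Tau advances.
Round 4: Tau vs Alpha — 11–14, Alpha advances.
Round 5: Alpha vs Epsilon — 19–6, Alpha advances.
Alpha survives the agenda.

Alpha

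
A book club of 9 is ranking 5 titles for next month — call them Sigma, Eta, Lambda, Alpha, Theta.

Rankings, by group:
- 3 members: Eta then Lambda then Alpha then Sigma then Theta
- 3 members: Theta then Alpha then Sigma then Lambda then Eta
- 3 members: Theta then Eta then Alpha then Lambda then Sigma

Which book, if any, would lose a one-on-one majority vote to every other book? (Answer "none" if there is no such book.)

Head-to-head results (9 members):
Sigma vs Eta: 3 to 6, Eta.
Sigma vs Lambda: 3 to 6, Lambda.
Sigma vs Alpha: Alpha wins 9–0.
Sigma vs Theta: Theta, 6–3.
Eta vs Lambda: Eta preferred on 3+3 = 6 ballots; Eta wins 6–3.
Eta vs Alpha: 3+3 = 6 for Eta, 3 for Alpha — Eta by 6–3.
Eta–Theta: Theta 6–3.
Lambda–Alpha: Alpha 6–3.
Lambda vs Theta: Lambda preferred on 3 ballots; Theta wins 6–3.
Alpha vs Theta: Alpha is ranked higher on 3 ballots, Theta on 6. Theta wins 6–3.
Only Sigma has no wins; Sigma is the Condorcet loser.

Sigma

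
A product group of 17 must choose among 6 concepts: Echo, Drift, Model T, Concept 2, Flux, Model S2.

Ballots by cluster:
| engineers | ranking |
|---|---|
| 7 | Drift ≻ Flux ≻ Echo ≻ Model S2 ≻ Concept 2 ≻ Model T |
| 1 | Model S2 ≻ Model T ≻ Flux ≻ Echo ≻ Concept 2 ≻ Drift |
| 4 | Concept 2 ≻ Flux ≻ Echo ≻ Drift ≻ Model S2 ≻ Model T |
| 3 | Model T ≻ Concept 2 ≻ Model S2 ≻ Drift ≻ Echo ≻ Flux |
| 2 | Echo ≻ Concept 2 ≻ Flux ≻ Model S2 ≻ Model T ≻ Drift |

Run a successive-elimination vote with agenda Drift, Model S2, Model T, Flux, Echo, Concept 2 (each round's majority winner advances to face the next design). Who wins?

Concept 2

Round 1: Drift vs Model S2 — 11–6, Drift advances.
Round 2: Drift vs Model T — 11–6, Drift advances.
Round 3: Drift vs Flux — 10–7, Drift advances.
Round 4: Drift vs Echo — 10–7, Drift advances.
Round 5: Drift vs Concept 2 — 7–10, Concept 2 advances.
The agenda winner is Concept 2.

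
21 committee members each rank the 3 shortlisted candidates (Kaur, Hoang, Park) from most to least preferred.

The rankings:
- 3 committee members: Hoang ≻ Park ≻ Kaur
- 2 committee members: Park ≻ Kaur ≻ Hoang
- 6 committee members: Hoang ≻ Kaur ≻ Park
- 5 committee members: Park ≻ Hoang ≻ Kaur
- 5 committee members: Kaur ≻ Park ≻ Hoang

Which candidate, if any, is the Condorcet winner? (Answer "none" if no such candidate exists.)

none

Check each pair by majority over 21 ballots:
Kaur vs Hoang: Hoang, 14–7.
Kaur–Park: Kaur 11–10.
Hoang vs Park: Park wins 12–9.
No candidate is unbeaten: Kaur loses to Hoang; Hoang loses to Park; Park loses to Kaur. In particular Kaur beats Park beats Hoang beats Kaur is a majority cycle — no Condorcet winner exists.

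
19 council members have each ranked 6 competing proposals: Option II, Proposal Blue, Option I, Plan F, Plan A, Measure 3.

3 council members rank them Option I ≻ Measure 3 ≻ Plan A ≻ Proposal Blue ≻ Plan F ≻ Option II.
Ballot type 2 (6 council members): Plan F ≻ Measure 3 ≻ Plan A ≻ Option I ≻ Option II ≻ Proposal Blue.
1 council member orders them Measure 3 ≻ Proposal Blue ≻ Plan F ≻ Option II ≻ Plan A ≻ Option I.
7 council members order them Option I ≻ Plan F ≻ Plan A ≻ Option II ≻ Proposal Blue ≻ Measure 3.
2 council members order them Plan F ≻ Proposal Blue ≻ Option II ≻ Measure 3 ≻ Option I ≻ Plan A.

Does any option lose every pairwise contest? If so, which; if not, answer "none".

Pairwise majorities:
Option II vs Proposal Blue: 6+7 = 13 for Option II, 6 for Proposal Blue — Option II by 13–6.
Option II vs Option I: 1+2 = 3 for Option II, 16 for Option I — Option I by 16–3.
Option II–Plan F: Plan F 19–0.
Option II vs Plan A: Plan A wins 16–3.
Option II vs Measure 3: Option II is ranked higher on 7+2 = 9 ballots, Measure 3 on 10. Measure 3 wins 10–9.
Proposal Blue vs Option I: Option I wins 16–3.
Proposal Blue–Plan F: Plan F 15–4.
Proposal Blue vs Plan A: 1+2 = 3 for Proposal Blue, 16 for Plan A — Plan A by 16–3.
Proposal Blue–Measure 3: Measure 3 10–9.
Option I–Plan F: Option I 10–9.
Option I vs Plan A: 3+7+2 = 12 for Option I, 7 for Plan A — Option I by 12–7.
Option I vs Measure 3: 3+7 = 10 for Option I, 9 for Measure 3 — Option I by 10–9.
Plan F vs Plan A: 16 to 3, Plan F.
Plan F vs Measure 3: Plan F is ranked higher on 6+7+2 = 15 ballots, Measure 3 on 4. Plan F wins 15–4.
Plan A vs Measure 3: Plan A preferred on 7 ballots; Measure 3 wins 12–7.
Proposal Blue is beaten in every head-to-head and is the Condorcet loser.

Proposal Blue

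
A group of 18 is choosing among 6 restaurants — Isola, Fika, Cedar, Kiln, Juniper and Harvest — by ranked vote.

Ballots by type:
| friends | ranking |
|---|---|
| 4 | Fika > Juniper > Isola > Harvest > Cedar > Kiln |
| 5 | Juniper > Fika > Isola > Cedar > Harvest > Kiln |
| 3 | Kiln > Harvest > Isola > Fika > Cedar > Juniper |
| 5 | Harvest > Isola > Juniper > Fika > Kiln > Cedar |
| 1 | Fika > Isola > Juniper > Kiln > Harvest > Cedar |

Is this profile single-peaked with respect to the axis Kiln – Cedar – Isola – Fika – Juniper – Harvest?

no

Axis positions: Kiln=1, Cedar=2, Isola=3, Fika=4, Juniper=5, Harvest=6.
Type 1 (peak Fika at position 4): ranking walks positions 4-5-3-6-2-1, expanding outward from the peak — single-peaked.
Type 2 (peak Juniper at position 5): ranking walks positions 5-4-3-2-6-1, expanding outward from the peak — single-peaked.
Type 3: ranking walks positions 1-6-3-4-2-5; Harvest is ranked above Cedar even though Cedar lies between Harvest and the peak Kiln on the axis — preferences dip and rise again. Not single-peaked.
Type 4: ranking walks positions 6-3-5-4-1-2; Isola is ranked above Juniper even though Juniper lies between Isola and the peak Harvest on the axis — preferences dip and rise again. Not single-peaked.
Type 5: ranking walks positions 4-3-5-1-6-2; Kiln is ranked above Cedar even though Cedar lies between Kiln and the peak Fika on the axis — preferences dip and rise again. Not single-peaked.
Type 3 violates single-peakedness, so the profile is not single-peaked on this axis.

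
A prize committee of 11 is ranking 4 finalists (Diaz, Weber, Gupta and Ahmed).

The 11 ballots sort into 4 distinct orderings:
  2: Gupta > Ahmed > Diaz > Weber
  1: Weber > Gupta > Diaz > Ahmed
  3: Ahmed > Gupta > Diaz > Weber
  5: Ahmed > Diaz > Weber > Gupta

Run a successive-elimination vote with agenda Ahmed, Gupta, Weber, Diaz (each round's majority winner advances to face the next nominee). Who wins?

Ahmed

Round 1: Ahmed vs Gupta — 8–3, Ahmed advances.
Round 2: Ahmed vs Weber — 10–1, Ahmed advances.
Round 3: Ahmed vs Diaz — 10–1, Ahmed advances.
The agenda winner is Ahmed.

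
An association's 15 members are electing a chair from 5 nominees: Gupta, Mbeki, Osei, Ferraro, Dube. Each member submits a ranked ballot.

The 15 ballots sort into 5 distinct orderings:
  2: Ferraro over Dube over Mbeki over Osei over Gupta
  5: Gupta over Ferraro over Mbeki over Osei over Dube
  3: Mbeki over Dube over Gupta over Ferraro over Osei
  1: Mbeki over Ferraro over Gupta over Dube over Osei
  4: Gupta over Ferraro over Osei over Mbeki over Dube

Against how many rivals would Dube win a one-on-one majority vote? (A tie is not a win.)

0

Dube against each rival (15 voters):
Dube vs Gupta: Gupta wins 10–5.
Dube vs Mbeki: Dube preferred on 2 ballots; Mbeki wins 13–2.
Dube–Osei: Osei 9–6.
Dube vs Ferraro: Dube is ranked higher on 3 ballots, Ferraro on 12. Ferraro wins 12–3.
Dube beats no one; loses to Gupta, Mbeki, Osei, Ferraro — 0 pairwise wins.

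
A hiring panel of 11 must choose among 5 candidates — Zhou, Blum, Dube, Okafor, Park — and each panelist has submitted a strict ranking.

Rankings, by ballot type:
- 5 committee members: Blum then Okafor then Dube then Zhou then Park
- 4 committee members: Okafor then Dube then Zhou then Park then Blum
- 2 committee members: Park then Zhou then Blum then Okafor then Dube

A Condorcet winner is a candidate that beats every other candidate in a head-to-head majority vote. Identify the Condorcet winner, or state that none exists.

Pairwise majorities:
Zhou–Blum: Zhou 6–5.
Zhou vs Dube: Dube wins 9–2.
Zhou vs Okafor: Okafor, 9–2.
Zhou vs Park: Zhou, 9–2.
Blum vs Dube: Blum wins 7–4.
Blum vs Okafor: Blum wins 7–4.
Blum vs Park: Park wins 6–5.
Dube vs Okafor: Okafor wins 11–0.
Dube vs Park: Dube, 9–2.
Okafor vs Park: Okafor, 9–2.
No candidate is unbeaten: Zhou loses to Dube; Blum loses to Zhou; Dube loses to Blum; Okafor loses to Blum; Park loses to Zhou. In particular Zhou beats Blum beats Dube beats Zhou is a majority cycle — no Condorcet winner exists.

none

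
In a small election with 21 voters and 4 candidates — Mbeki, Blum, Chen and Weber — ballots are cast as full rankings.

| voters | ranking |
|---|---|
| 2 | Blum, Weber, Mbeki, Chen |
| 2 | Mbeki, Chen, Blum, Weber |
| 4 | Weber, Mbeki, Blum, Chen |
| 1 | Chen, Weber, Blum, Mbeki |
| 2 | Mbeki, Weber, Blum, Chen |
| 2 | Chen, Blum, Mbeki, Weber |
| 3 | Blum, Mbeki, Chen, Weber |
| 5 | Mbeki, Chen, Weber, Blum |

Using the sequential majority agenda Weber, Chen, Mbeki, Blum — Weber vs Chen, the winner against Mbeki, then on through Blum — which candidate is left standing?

Round 1: Weber vs Chen — 8–13, Chen advances.
Round 2: Chen vs Mbeki — 3–18, Mbeki advances.
Round 3: Mbeki vs Blum — 13–8, Mbeki advances.
The agenda winner is Mbeki.

Mbeki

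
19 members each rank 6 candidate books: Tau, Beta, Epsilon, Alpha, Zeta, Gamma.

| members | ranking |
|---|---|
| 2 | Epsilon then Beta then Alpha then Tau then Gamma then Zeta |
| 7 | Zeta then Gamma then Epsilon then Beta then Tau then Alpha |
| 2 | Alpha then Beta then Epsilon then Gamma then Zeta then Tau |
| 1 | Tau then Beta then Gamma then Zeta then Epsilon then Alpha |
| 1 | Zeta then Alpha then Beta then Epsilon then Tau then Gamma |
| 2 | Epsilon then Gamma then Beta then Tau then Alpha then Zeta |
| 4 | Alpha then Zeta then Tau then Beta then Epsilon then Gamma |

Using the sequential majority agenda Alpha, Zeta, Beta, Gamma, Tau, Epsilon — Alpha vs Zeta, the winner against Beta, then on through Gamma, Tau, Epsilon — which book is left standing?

Round 1: Alpha vs Zeta — 10–9, Alpha advances.
Round 2: Alpha vs Beta — 7–12, Beta advances.
Round 3: Beta vs Gamma — 10–9, Beta advances.
Round 4: Beta vs Tau — 14–5, Beta advances.
Round 5: Beta vs Epsilon — 8–11, Epsilon advances.
The agenda winner is Epsilon.

Epsilon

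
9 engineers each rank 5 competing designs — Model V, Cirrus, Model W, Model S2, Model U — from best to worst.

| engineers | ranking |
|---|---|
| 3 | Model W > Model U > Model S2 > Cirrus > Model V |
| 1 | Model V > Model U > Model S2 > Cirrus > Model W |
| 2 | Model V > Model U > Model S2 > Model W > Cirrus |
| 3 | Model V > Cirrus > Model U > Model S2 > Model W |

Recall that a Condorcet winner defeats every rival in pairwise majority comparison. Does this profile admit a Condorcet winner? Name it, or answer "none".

Model V

Head-to-head results (9 engineers):
Model V vs Cirrus: Model V, 6–3.
Model V vs Model W: Model V wins 6–3.
Model V vs Model S2: Model V, 6–3.
Model V–Model U: Model V 6–3.
Cirrus vs Model W: Model W wins 5–4.
Cirrus vs Model S2: Model S2, 6–3.
Cirrus vs Model U: Model U, 6–3.
Model W vs Model S2: Model S2 wins 6–3.
Model W vs Model U: Model U wins 6–3.
Model S2–Model U: Model U 9–0.
Model V defeats every rival head-to-head and is the Condorcet winner.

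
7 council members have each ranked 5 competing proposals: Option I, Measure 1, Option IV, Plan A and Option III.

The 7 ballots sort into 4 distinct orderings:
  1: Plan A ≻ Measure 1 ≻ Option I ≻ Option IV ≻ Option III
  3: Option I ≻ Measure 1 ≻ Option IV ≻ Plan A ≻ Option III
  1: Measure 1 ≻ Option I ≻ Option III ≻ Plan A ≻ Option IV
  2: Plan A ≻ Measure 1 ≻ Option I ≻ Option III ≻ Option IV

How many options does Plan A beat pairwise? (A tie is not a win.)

2

Plan A against each rival (7 council members):
Plan A vs Option I: 1+2 = 3 for Plan A, 4 for Option I — Option I by 4–3.
Plan A vs Measure 1: Measure 1, 4–3.
Plan A vs Option IV: Plan A is ranked higher on 1+1+2 = 4 ballots, Option IV on 3. Plan A wins 4–3.
Plan A vs Option III: 1+3+2 = 6 for Plan A, 1 for Option III — Plan A by 6–1.
Plan A beats Option IV, Option III; loses to Option I, Measure 1 — 2 pairwise wins.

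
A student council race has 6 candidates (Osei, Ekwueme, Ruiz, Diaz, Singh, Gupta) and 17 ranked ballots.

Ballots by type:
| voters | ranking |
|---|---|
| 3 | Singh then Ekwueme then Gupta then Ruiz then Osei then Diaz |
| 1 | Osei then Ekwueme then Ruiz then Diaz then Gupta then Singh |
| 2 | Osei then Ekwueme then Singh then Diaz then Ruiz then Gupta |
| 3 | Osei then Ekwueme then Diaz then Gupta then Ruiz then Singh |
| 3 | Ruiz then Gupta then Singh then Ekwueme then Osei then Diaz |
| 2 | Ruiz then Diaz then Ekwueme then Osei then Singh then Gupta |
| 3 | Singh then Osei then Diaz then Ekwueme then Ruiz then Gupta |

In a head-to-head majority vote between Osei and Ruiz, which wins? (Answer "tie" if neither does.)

Ballots ranking Osei above Ruiz: 1 + 2 + 3 + 3 = 9.
Ballots ranking Ruiz above Osei: 17 − 9 = 8.
Osei wins the head-to-head 9–8.

Osei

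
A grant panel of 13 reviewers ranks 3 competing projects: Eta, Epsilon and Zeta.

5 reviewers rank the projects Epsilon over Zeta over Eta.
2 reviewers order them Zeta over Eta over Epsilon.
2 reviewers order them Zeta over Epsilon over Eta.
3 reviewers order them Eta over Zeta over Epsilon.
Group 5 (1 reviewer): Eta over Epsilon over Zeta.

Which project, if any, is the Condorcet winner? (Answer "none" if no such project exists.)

Head-to-head results (13 reviewers):
Eta–Epsilon: Epsilon 7–6.
Eta vs Zeta: Zeta wins 9–4.
Epsilon vs Zeta: Epsilon is ranked higher on 5+1 = 6 ballots, Zeta on 7. Zeta wins 7–6.
Zeta beats each of Eta, Epsilon — Zeta is the Condorcet winner.

Zeta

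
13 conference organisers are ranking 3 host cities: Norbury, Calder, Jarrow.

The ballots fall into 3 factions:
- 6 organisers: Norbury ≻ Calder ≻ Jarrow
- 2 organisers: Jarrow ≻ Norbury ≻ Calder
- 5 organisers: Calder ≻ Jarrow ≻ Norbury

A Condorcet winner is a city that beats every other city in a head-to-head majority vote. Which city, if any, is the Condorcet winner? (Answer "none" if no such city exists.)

none

Check each pair by majority over 13 ballots:
Norbury–Calder: Norbury 8–5.
Norbury–Jarrow: Jarrow 7–6.
Calder–Jarrow: Calder 11–2.
No city is unbeaten: Norbury loses to Jarrow; Calder loses to Norbury; Jarrow loses to Calder. In particular Norbury beats Calder beats Jarrow beats Norbury is a majority cycle — no Condorcet winner exists.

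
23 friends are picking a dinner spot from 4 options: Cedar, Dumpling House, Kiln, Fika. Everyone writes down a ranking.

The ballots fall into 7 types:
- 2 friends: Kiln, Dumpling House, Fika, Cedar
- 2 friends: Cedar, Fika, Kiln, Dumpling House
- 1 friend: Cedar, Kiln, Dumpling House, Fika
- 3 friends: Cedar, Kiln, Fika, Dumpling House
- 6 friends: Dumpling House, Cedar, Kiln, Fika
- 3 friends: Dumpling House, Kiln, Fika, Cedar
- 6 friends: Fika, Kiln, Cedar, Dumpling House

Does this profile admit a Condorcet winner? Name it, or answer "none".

Head-to-head results (23 friends):
Cedar vs Dumpling House: 2+1+3+6 = 12 for Cedar, 11 for Dumpling House — Cedar by 12–11.
Cedar vs Kiln: Cedar, 12–11.
Cedar vs Fika: Cedar, 12–11.
Dumpling House vs Kiln: Dumpling House is ranked higher on 6+3 = 9 ballots, Kiln on 14. Kiln wins 14–9.
Dumpling House vs Fika: Dumpling House preferred on 2+1+6+3 = 12 ballots; Dumpling House wins 12–11.
Kiln–Fika: Kiln 15–8.
Cedar defeats every rival head-to-head and is the Condorcet winner.

Cedar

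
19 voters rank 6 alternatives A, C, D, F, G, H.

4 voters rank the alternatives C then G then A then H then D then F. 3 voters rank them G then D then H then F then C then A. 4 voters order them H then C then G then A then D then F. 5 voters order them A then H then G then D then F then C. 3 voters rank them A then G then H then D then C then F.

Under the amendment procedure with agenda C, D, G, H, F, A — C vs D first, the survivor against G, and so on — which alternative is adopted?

G

Round 1: C vs D — 8–11, D advances.
Round 2: D vs G — 0–19, G advances.
Round 3: G vs H — 10–9, G advances.
Round 4: G vs F — 19–0, G advances.
Round 5: G vs A — 11–8, G advances.
G survives the agenda.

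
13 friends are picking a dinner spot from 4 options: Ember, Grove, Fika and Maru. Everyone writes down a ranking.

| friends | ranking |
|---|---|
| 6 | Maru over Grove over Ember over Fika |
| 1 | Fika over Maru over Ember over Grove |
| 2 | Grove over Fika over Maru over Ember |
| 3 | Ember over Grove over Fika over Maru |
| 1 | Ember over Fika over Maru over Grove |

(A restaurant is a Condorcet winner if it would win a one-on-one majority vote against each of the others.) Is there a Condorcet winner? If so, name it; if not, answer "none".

none

Check each pair by majority over 13 ballots:
Ember vs Grove: Ember is ranked higher on 1+3+1 = 5 ballots, Grove on 8. Grove wins 8–5.
Ember vs Fika: 6+3+1 = 10 for Ember, 3 for Fika — Ember by 10–3.
Ember vs Maru: Ember is ranked higher on 3+1 = 4 ballots, Maru on 9. Maru wins 9–4.
Grove vs Fika: 11 to 2, Grove.
Grove vs Maru: Grove preferred on 2+3 = 5 ballots; Maru wins 8–5.
Fika vs Maru: 1+2+3+1 = 7 for Fika, 6 for Maru — Fika by 7–6.
Each restaurant drops at least one matchup (Ember loses to Grove; Grove loses to Maru; Fika loses to Ember; Maru loses to Fika); the cycle Ember → Fika → Maru → Ember rules out a Condorcet winner.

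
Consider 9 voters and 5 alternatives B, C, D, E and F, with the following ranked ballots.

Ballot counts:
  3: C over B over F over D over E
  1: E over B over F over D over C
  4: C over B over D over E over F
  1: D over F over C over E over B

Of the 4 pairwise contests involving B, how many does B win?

B against each rival (9 voters):
B vs C: 1 for B, 8 for C — C by 8–1.
B vs D: 3+1+4 = 8 for B, 1 for D — B by 8–1.
B vs E: B preferred on 3+4 = 7 ballots; B wins 7–2.
B vs F: B is ranked higher on 3+1+4 = 8 ballots, F on 1. B wins 8–1.
B beats D, E, F; loses to C — 3 pairwise wins.

3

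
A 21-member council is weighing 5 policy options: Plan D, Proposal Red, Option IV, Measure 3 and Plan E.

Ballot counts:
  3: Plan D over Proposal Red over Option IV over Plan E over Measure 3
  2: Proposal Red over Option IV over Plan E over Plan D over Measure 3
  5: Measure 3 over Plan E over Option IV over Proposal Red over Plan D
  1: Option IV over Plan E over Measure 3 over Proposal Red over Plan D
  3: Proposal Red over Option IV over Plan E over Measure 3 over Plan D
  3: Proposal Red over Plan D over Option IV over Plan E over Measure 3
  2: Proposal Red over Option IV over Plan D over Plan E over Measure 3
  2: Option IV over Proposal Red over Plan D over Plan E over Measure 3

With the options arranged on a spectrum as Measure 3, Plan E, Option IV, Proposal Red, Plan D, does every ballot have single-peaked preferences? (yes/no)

yes

Axis positions: Measure 3=1, Plan E=2, Option IV=3, Proposal Red=4, Plan D=5.
Group 1 (peak Plan D at position 5): ranking walks positions 5-4-3-2-1, expanding outward from the peak — single-peaked.
Group 2 (peak Proposal Red at position 4): ranking walks positions 4-3-2-5-1, expanding outward from the peak — single-peaked.
Group 3 (peak Measure 3 at position 1): ranking walks positions 1-2-3-4-5, expanding outward from the peak — single-peaked.
Group 4 (peak Option IV at position 3): ranking walks positions 3-2-1-4-5, expanding outward from the peak — single-peaked.
Group 5 (peak Proposal Red at position 4): ranking walks positions 4-3-2-1-5, expanding outward from the peak — single-peaked.
Group 6 (peak Proposal Red at position 4): ranking walks positions 4-5-3-2-1, expanding outward from the peak — single-peaked.
Group 7 (peak Proposal Red at position 4): ranking walks positions 4-3-5-2-1, expanding outward from the peak — single-peaked.
Group 8 (peak Option IV at position 3): ranking walks positions 3-4-5-2-1, expanding outward from the peak — single-peaked.
Every ranking is single-peaked on this axis.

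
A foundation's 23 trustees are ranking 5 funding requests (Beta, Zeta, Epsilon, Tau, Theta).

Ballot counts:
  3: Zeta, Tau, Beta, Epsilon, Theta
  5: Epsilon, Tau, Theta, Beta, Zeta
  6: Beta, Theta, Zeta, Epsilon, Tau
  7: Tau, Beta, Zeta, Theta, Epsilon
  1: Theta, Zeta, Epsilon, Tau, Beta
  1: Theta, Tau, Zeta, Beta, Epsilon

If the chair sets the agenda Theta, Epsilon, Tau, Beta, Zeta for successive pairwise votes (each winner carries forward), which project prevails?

Tau

Round 1: Theta vs Epsilon — 15–8, Theta advances.
Round 2: Theta vs Tau — 8–15, Tau advances.
Round 3: Tau vs Beta — 17–6, Tau advances.
Round 4: Tau vs Zeta — 13–10, Tau advances.
Tau survives the agenda.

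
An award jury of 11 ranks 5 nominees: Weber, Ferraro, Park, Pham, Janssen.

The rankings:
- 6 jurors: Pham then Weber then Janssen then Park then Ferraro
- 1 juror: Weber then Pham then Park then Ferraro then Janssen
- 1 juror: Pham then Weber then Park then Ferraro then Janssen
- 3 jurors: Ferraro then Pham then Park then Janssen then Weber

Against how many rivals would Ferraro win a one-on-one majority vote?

Ferraro against each rival (11 jurors):
Ferraro vs Weber: 3 to 8, Weber.
Ferraro vs Park: Park, 8–3.
Ferraro vs Pham: 3 for Ferraro, 8 for Pham — Pham by 8–3.
Ferraro vs Janssen: Janssen, 6–5.
Ferraro beats no one; loses to Weber, Park, Pham, Janssen — 0 pairwise wins.

0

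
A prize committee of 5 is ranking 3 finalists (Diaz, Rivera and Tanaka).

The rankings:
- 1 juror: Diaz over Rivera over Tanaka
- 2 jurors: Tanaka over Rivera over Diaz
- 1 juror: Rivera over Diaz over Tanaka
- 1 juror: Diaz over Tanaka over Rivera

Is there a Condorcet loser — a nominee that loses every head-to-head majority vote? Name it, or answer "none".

none

Pairwise majorities:
Diaz–Rivera: Rivera 3–2.
Diaz–Tanaka: Diaz 3–2.
Rivera vs Tanaka: Tanaka, 3–2.
Each nominee has at least one pairwise win (Diaz beats Tanaka; Rivera beats Diaz; Tanaka beats Rivera) — no Condorcet loser.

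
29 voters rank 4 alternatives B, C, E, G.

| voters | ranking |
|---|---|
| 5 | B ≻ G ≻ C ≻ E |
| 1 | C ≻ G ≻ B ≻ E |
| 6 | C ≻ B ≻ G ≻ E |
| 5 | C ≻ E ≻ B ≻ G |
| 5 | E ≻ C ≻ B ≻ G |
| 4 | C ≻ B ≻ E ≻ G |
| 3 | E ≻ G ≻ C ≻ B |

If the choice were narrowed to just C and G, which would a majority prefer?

C

Ballots ranking C above G: 1 + 6 + 5 + 5 + 4 = 21.
Ballots ranking G above C: 29 − 21 = 8.
C wins the head-to-head 21–8.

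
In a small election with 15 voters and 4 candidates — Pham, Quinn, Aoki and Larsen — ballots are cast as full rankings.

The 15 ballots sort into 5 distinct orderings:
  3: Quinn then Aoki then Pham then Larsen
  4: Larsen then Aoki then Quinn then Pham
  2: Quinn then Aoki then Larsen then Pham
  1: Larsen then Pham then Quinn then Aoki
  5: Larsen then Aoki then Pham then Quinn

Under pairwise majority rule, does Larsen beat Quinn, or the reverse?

Ballots ranking Larsen above Quinn: 4 + 1 + 5 = 10.
Ballots ranking Quinn above Larsen: 15 − 10 = 5.
Larsen wins the head-to-head 10–5.

Larsen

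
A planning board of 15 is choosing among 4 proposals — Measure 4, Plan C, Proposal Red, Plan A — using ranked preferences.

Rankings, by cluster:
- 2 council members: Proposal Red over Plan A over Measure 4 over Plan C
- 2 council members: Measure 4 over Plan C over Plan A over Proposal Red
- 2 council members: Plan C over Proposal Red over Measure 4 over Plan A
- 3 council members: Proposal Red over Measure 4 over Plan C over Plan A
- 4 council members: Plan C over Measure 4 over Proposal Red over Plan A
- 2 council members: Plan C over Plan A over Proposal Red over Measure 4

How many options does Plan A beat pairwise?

0

Plan A against each rival (15 council members):
Plan A vs Measure 4: Plan A is ranked higher on 2+2 = 4 ballots, Measure 4 on 11. Measure 4 wins 11–4.
Plan A–Plan C: Plan C 13–2.
Plan A vs Proposal Red: Proposal Red, 11–4.
Plan A beats no one; loses to Measure 4, Plan C, Proposal Red — 0 pairwise wins.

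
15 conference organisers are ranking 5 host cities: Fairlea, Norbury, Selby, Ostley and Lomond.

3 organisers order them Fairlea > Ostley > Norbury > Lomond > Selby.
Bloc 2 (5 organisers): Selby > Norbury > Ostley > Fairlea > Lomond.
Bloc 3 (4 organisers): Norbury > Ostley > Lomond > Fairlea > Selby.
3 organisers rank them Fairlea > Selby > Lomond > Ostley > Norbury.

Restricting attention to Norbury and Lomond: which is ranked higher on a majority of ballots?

Norbury

Ballots ranking Norbury above Lomond: 3 + 5 + 4 = 12.
Ballots ranking Lomond above Norbury: 15 − 12 = 3.
Norbury wins the head-to-head 12–3.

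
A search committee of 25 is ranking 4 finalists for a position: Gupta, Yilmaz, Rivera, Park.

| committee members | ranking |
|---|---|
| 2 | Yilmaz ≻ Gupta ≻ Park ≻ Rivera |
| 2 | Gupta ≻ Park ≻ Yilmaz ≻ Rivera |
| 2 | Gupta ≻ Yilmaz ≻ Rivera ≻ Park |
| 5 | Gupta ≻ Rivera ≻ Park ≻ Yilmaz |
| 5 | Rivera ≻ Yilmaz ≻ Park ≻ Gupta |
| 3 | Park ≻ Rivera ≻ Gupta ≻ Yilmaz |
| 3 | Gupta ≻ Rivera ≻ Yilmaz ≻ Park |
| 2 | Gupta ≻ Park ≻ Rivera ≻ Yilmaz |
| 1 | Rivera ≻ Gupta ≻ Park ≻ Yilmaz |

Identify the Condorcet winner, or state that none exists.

Check each pair by majority over 25 ballots:
Gupta vs Yilmaz: Gupta wins 18–7.
Gupta vs Rivera: Gupta wins 16–9.
Gupta–Park: Gupta 17–8.
Yilmaz–Rivera: Rivera 19–6.
Yilmaz vs Park: Park wins 13–12.
Rivera vs Park: Rivera, 16–9.
Gupta wins every pairwise contest, so Gupta is the Condorcet winner.

Gupta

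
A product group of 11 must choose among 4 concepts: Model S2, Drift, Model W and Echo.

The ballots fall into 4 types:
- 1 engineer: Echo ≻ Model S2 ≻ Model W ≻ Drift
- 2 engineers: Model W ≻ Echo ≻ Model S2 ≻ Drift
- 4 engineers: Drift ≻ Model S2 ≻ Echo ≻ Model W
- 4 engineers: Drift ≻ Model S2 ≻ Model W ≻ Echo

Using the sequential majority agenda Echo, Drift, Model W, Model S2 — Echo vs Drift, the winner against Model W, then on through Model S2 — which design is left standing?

Round 1: Echo vs Drift — 3–8, Drift advances.
Round 2: Drift vs Model W — 8–3, Drift advances.
Round 3: Drift vs Model S2 — 8–3, Drift advances.
The agenda winner is Drift.

Drift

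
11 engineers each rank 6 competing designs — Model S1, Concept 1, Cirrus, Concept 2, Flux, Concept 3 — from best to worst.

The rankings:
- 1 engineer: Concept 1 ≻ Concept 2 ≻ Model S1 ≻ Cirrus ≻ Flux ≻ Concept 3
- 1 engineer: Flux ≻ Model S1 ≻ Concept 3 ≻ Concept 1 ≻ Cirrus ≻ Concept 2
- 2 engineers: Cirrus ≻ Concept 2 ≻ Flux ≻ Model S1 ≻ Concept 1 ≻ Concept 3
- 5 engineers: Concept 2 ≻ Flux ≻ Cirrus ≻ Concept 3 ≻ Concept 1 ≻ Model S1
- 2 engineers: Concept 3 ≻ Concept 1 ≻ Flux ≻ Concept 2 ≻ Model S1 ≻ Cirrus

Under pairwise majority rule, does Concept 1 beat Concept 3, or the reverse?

Ballots ranking Concept 1 above Concept 3: 1 + 2 = 3.
Ballots ranking Concept 3 above Concept 1: 11 − 3 = 8.
Concept 3 wins the head-to-head 8–3.

Concept 3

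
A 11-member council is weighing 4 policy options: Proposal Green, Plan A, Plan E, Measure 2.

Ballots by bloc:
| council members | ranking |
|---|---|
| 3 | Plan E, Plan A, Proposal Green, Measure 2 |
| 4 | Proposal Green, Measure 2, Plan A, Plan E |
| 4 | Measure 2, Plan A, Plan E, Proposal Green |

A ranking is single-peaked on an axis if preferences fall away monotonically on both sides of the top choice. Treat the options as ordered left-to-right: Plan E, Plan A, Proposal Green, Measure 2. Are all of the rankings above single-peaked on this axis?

Axis positions: Plan E=1, Plan A=2, Proposal Green=3, Measure 2=4.
Bloc 1 (peak Plan E at position 1): ranking walks positions 1-2-3-4, expanding outward from the peak — single-peaked.
Bloc 2 (peak Proposal Green at position 3): ranking walks positions 3-4-2-1, expanding outward from the peak — single-peaked.
Bloc 3: ranking walks positions 4-2-1-3; Plan A is ranked above Proposal Green even though Proposal Green lies between Plan A and the peak Measure 2 on the axis — preferences dip and rise again. Not single-peaked.
Bloc 3 violates single-peakedness, so the profile is not single-peaked on this axis.

no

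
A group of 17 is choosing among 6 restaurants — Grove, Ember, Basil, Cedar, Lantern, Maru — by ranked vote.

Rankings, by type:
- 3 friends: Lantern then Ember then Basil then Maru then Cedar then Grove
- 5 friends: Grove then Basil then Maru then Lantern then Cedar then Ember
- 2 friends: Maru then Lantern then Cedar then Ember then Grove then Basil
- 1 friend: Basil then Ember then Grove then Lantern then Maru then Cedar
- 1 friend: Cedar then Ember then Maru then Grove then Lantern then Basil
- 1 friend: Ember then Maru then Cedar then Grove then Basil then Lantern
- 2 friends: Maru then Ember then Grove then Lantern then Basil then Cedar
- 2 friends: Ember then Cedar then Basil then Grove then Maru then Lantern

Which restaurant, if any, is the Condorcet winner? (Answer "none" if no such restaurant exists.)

none

Head-to-head results (17 friends):
Grove vs Ember: Ember wins 12–5.
Grove vs Basil: Grove wins 11–6.
Grove vs Cedar: 5+1+2 = 8 for Grove, 9 for Cedar — Cedar by 9–8.
Grove vs Lantern: Grove wins 12–5.
Grove vs Maru: 8 to 9, Maru.
Ember vs Basil: 3+2+1+1+2+2 = 11 for Ember, 6 for Basil — Ember by 11–6.
Ember vs Cedar: 3+1+1+2+2 = 9 for Ember, 8 for Cedar — Ember by 9–8.
Ember–Lantern: Lantern 10–7.
Ember vs Maru: Ember is ranked higher on 3+1+1+1+2 = 8 ballots, Maru on 9. Maru wins 9–8.
Basil vs Cedar: Basil is ranked higher on 3+5+1+2 = 11 ballots, Cedar on 6. Basil wins 11–6.
Basil vs Lantern: Basil wins 9–8.
Basil vs Maru: Basil wins 11–6.
Cedar vs Lantern: Cedar is ranked higher on 1+1+2 = 4 ballots, Lantern on 13. Lantern wins 13–4.
Cedar vs Maru: Cedar preferred on 1+2 = 3 ballots; Maru wins 14–3.
Lantern vs Maru: Maru wins 13–4.
Each restaurant drops at least one matchup (Grove loses to Ember; Ember loses to Lantern; Basil loses to Grove; Cedar loses to Ember; Lantern loses to Grove; Maru loses to Basil); the cycle Grove > Basil > Cedar > Grove rules out a Condorcet winner.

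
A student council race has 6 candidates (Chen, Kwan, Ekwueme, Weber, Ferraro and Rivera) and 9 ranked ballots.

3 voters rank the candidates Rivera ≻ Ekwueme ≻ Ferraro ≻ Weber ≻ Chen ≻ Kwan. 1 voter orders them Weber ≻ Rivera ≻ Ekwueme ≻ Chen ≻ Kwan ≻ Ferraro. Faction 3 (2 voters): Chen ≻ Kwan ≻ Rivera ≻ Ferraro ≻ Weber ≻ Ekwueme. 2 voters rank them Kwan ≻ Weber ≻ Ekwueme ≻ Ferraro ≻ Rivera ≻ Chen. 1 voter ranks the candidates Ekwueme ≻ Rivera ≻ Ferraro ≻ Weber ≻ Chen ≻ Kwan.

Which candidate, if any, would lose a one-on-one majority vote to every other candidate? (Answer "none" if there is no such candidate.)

Pairwise majorities:
Chen–Kwan: Chen 7–2.
Chen–Ekwueme: Ekwueme 7–2.
Chen vs Weber: Weber, 7–2.
Chen vs Ferraro: Ferraro wins 6–3.
Chen vs Rivera: 2 for Chen, 7 for Rivera — Rivera by 7–2.
Kwan vs Ekwueme: Ekwueme wins 5–4.
Kwan–Weber: Weber 5–4.
Kwan vs Ferraro: Kwan, 5–4.
Kwan vs Rivera: Rivera, 5–4.
Ekwueme vs Weber: Ekwueme is ranked higher on 3+1 = 4 ballots, Weber on 5. Weber wins 5–4.
Ekwueme vs Ferraro: Ekwueme wins 7–2.
Ekwueme vs Rivera: Rivera wins 6–3.
Weber vs Ferraro: Ferraro, 6–3.
Weber vs Rivera: Weber preferred on 1+2 = 3 ballots; Rivera wins 6–3.
Ferraro vs Rivera: Rivera, 7–2.
No candidate is winless: Chen beats Kwan; Kwan beats Ferraro; Ekwueme beats Chen; Weber beats Chen; Ferraro beats Chen; Rivera beats Chen. There is no Condorcet loser.

none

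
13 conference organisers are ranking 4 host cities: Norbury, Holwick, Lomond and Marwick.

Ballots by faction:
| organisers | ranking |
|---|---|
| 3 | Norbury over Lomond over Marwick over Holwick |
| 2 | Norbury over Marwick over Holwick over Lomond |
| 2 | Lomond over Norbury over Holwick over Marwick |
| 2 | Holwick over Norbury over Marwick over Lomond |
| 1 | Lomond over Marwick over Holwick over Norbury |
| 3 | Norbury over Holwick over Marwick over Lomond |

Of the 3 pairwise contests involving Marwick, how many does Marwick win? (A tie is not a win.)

Marwick against each rival (13 organisers):
Marwick vs Norbury: Norbury, 12–1.
Marwick vs Holwick: Marwick is ranked higher on 3+2+1 = 6 ballots, Holwick on 7. Holwick wins 7–6.
Marwick–Lomond: Marwick 7–6.
Marwick beats Lomond; loses to Norbury, Holwick — 1 pairwise win.

1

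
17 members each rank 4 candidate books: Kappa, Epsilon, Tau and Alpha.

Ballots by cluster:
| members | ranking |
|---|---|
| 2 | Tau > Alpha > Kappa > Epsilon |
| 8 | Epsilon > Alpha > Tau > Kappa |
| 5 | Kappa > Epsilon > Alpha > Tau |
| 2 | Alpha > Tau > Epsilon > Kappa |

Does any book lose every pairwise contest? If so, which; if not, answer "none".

Pairwise majorities:
Kappa–Epsilon: Epsilon 10–7.
Kappa vs Tau: Tau wins 12–5.
Kappa–Alpha: Alpha 12–5.
Epsilon–Tau: Epsilon 13–4.
Epsilon vs Alpha: Epsilon preferred on 8+5 = 13 ballots; Epsilon wins 13–4.
Tau vs Alpha: Alpha, 15–2.
Kappa is beaten in every head-to-head and is the Condorcet loser.

Kappa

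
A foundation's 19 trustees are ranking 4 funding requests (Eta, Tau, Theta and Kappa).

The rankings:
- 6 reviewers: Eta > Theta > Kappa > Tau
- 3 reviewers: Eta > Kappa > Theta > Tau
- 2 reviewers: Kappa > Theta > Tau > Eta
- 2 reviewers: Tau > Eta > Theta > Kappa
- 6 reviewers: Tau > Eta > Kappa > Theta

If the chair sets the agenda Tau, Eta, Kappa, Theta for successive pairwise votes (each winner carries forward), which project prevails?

Round 1: Tau vs Eta — 10–9, Tau advances.
Round 2: Tau vs Kappa — 8–11, Kappa advances.
Round 3: Kappa vs Theta — 11–8, Kappa advances.
Kappa survives the agenda.

Kappa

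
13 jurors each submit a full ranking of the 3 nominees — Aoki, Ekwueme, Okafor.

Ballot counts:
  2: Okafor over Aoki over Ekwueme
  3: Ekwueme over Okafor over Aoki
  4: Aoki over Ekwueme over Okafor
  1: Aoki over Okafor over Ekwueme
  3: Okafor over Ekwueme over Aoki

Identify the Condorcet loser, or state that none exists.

none

Pairwise majorities:
Aoki vs Ekwueme: 7 to 6, Aoki.
Aoki vs Okafor: Aoki preferred on 4+1 = 5 ballots; Okafor wins 8–5.
Ekwueme vs Okafor: Ekwueme preferred on 3+4 = 7 ballots; Ekwueme wins 7–6.
Each nominee has at least one pairwise win (Aoki beats Ekwueme; Ekwueme beats Okafor; Okafor beats Aoki) — no Condorcet loser.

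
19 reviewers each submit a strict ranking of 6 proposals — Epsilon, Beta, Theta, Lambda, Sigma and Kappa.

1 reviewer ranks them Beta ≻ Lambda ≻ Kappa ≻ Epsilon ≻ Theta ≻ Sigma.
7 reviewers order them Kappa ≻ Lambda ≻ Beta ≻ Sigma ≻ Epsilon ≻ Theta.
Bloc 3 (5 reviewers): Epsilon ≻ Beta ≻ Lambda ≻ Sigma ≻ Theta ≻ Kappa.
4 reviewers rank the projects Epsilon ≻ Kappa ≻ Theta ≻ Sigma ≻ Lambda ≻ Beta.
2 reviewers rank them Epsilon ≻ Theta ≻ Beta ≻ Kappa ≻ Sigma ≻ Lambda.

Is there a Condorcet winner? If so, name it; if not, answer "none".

Check each pair by majority over 19 ballots:
Epsilon–Beta: Epsilon 11–8.
Epsilon vs Theta: Epsilon, 19–0.
Epsilon vs Lambda: Epsilon wins 11–8.
Epsilon vs Sigma: Epsilon is ranked higher on 1+5+4+2 = 12 ballots, Sigma on 7. Epsilon wins 12–7.
Epsilon vs Kappa: Epsilon wins 11–8.
Beta vs Theta: 13 to 6, Beta.
Beta vs Lambda: Beta preferred on 1+5+2 = 8 ballots; Lambda wins 11–8.
Beta vs Sigma: Beta, 15–4.
Beta vs Kappa: 1+5+2 = 8 for Beta, 11 for Kappa — Kappa by 11–8.
Theta–Lambda: Lambda 13–6.
Theta vs Sigma: Theta preferred on 1+4+2 = 7 ballots; Sigma wins 12–7.
Theta vs Kappa: 5+2 = 7 for Theta, 12 for Kappa — Kappa by 12–7.
Lambda vs Sigma: Lambda, 13–6.
Lambda vs Kappa: Lambda is ranked higher on 1+5 = 6 ballots, Kappa on 13. Kappa wins 13–6.
Sigma vs Kappa: Kappa wins 14–5.
Epsilon wins every pairwise contest, so Epsilon is the Condorcet winner.

Epsilon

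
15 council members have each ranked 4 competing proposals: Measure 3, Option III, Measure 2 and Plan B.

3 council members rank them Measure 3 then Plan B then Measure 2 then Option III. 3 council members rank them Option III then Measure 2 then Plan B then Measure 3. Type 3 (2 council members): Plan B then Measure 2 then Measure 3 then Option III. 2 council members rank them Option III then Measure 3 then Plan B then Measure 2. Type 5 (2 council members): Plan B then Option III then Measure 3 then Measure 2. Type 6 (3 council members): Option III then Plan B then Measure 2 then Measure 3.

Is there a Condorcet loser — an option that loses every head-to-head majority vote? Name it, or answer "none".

Measure 3

Head-to-head results (15 council members):
Measure 3 vs Option III: Measure 3 is ranked higher on 3+2 = 5 ballots, Option III on 10. Option III wins 10–5.
Measure 3 vs Measure 2: Measure 2, 8–7.
Measure 3 vs Plan B: Plan B wins 10–5.
Option III vs Measure 2: Option III, 10–5.
Option III vs Plan B: Option III preferred on 3+2+3 = 8 ballots; Option III wins 8–7.
Measure 2 vs Plan B: Plan B, 12–3.
Measure 3 loses to every other option — it is the Condorcet loser.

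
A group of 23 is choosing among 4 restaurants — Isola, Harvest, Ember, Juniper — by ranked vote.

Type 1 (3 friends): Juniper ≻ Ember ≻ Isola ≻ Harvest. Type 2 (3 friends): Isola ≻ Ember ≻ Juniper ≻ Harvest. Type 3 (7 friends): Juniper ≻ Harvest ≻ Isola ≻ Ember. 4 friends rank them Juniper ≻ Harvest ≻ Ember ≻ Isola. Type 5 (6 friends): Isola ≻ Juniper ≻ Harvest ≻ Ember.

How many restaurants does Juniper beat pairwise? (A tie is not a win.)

3

Juniper against each rival (23 friends):
Juniper vs Isola: Juniper, 14–9.
Juniper vs Harvest: 23 to 0, Juniper.
Juniper vs Ember: 3+7+4+6 = 20 for Juniper, 3 for Ember — Juniper by 20–3.
Juniper beats Isola, Harvest, Ember — 3 pairwise wins.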